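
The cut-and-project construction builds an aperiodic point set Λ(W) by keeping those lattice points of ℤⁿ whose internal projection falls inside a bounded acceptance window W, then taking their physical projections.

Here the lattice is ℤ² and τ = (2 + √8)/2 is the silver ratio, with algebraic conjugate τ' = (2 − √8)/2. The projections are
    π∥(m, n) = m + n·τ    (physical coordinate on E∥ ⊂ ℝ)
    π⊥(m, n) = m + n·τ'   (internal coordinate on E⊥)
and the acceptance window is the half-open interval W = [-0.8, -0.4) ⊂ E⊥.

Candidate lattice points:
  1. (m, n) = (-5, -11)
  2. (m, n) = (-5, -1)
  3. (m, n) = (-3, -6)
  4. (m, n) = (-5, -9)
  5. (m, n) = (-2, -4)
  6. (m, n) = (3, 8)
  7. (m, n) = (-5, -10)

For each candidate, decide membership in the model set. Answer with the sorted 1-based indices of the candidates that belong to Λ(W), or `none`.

1, 3

Compute τ' = (2−√8)/2 = -0.4142, so π⊥(m,n) = m -0.4142·n.
[1] lift (-5,-11): star map gives -0.4437; window check -0.8 ≤ -0.4437 < -0.4 is true → IN Λ
[2] lift (-5,-1): star map gives -4.5858; window check -0.8 ≤ -4.5858 < -0.4 is false → out
[3] lift (-3,-6): star map gives -0.5147; window check -0.8 ≤ -0.5147 < -0.4 is true → IN Λ
[4] lift (-5,-9): star map gives -1.2721; window check -0.8 ≤ -1.2721 < -0.4 is false → out
[5] lift (-2,-4): star map gives -0.3431; window check -0.8 ≤ -0.3431 < -0.4 is false → out
[6] lift (3,8): star map gives -0.3137; window check -0.8 ≤ -0.3137 < -0.4 is false → out
[7] lift (-5,-10): star map gives -0.8579; window check -0.8 ≤ -0.8579 < -0.4 is false → out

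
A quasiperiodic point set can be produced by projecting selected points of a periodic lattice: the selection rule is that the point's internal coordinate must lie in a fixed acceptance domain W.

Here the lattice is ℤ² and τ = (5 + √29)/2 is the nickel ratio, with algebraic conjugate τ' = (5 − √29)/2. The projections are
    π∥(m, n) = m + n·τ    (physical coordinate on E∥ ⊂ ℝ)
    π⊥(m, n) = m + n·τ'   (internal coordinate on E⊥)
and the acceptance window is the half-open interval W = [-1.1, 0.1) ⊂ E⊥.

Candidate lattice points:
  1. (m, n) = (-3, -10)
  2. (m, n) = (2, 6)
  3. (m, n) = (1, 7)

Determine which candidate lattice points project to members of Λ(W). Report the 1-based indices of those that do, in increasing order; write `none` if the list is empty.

τ' = (5−√29)/2 ≈ -0.19258.
candidate 1: (m,n)=(-3,-10) → π∥ = -3-10·τ ≈ -54.92582, π⊥ = -3-10·τ' ≈ -1.07418 ∈ [-1.1, 0.1) ⇒ IN Λ
candidate 2: (m,n)=(2,6) → π∥ = 2+6·τ ≈ 33.15549, π⊥ = 2+6·τ' ≈ 0.84451 ∉ [-1.1, 0.1) ⇒ out
candidate 3: (m,n)=(1,7) → π∥ = 1+7·τ ≈ 37.34808, π⊥ = 1+7·τ' ≈ -0.34808 ∈ [-1.1, 0.1) ⇒ IN Λ

1, 3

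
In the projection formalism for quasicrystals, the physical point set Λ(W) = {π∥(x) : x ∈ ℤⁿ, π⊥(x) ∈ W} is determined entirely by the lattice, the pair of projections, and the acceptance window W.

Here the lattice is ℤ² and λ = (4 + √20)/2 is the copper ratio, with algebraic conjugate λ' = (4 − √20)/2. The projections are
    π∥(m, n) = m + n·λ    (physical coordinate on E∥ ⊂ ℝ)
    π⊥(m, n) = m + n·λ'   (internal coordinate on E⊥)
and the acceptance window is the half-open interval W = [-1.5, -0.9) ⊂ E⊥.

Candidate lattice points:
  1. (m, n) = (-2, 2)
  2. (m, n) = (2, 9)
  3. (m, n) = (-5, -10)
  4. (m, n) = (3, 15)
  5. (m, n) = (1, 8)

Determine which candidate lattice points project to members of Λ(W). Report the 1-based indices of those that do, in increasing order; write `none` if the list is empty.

λ' = (4−√20)/2 ≈ -0.2361.
[1] lift (-2,2): star map gives -2.4721; window check -1.5 ≤ -2.4721 < -0.9 is false → out
[2] lift (2,9): star map gives -0.1246; window check -1.5 ≤ -0.1246 < -0.9 is false → out
[3] lift (-5,-10): star map gives -2.6393; window check -1.5 ≤ -2.6393 < -0.9 is false → out
[4] lift (3,15): star map gives -0.5410; window check -1.5 ≤ -0.5410 < -0.9 is false → out
[5] lift (1,8): star map gives -0.8885; window check -1.5 ≤ -0.8885 < -0.9 is false → out

none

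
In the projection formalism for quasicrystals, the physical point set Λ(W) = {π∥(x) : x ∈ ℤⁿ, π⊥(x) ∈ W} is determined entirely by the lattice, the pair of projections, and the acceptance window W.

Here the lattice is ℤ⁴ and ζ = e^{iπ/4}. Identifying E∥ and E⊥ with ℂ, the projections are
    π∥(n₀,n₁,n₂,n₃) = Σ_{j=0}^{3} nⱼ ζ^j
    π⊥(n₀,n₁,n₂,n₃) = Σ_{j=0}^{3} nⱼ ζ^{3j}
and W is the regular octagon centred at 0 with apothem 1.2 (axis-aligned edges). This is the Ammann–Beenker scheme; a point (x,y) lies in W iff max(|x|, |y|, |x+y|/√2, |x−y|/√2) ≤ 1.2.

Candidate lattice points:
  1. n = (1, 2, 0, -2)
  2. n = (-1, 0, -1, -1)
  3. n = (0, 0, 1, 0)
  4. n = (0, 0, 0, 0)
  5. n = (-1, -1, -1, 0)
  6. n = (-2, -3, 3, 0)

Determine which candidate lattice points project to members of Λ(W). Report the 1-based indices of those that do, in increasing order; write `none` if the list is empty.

3, 4, 5

π⊥(n) = n₀ + n₁ζ³ + n₂ζ⁶ + n₃ζ⁹ where ζ = e^{iπ/4}.
#1 (1, 2, 0, -2): internal (-1.8284, 0.0000); octagon support 1.8284 vs apothem 1.2 → ∉ W
#2 (-1, 0, -1, -1): internal (-1.7071, 0.2929); octagon support 1.7071 vs apothem 1.2 → ∉ W
#3 (0, 0, 1, 0): internal (0.0000, -1.0000); octagon support 1.0000 vs apothem 1.2 → ∈ W
#4 (0, 0, 0, 0): internal (0.0000, 0.0000); octagon support 0.0000 vs apothem 1.2 → ∈ W
#5 (-1, -1, -1, 0): internal (-0.2929, 0.2929); octagon support 0.4142 vs apothem 1.2 → ∈ W
#6 (-2, -3, 3, 0): internal (0.1213, -5.1213); octagon support 5.1213 vs apothem 1.2 → ∉ W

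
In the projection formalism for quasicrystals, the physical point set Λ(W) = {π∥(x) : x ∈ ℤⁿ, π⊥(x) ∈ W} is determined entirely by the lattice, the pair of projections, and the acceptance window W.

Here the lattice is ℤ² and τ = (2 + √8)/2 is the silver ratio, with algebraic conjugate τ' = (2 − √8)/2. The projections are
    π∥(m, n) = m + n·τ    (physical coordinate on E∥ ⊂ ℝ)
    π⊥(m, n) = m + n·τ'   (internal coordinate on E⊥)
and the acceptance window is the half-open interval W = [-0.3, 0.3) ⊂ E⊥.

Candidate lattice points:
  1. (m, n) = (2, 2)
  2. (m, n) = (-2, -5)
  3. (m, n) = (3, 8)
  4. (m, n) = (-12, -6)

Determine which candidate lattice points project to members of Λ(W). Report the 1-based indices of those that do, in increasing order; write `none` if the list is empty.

2

Compute τ' = (2−√8)/2 = -0.41421, so π⊥(m,n) = m -0.41421·n.
#1 (2,2): internal coord 2 + (2)·τ' = +1.17157; +1.17157 ∉ [-0.3, 0.3) → out
#2 (-2,-5): internal coord -2 + (-5)·τ' = +0.07107; +0.07107 ∈ [-0.3, 0.3) → IN Λ
#3 (3,8): internal coord 3 + (8)·τ' = -0.31371; -0.31371 ∉ [-0.3, 0.3) → out
#4 (-12,-6): internal coord -12 + (-6)·τ' = -9.51472; -9.51472 ∉ [-0.3, 0.3) → out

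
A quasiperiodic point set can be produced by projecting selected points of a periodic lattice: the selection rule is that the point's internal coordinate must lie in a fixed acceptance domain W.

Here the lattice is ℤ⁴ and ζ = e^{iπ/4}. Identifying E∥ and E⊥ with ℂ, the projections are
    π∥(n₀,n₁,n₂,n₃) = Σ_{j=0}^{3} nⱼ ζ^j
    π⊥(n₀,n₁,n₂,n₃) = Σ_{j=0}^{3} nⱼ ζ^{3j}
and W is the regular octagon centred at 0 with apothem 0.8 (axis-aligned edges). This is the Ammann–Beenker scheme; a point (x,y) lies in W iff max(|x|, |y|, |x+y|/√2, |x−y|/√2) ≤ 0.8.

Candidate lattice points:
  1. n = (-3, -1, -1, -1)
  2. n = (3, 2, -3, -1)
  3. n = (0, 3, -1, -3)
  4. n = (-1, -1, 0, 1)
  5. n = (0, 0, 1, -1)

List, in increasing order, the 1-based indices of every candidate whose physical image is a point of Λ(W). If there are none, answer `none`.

4

With ζ = e^{iπ/4} the internal vectors are ζ^0,ζ^3,ζ^6,ζ^9.
candidate 1: n = (-3, -1, -1, -1) → π⊥ ≈ (-3.00000, -0.41421); max(|x|,|y|,|x±y|/√2) = 3.00000 > 0.8 ⇒ ∉ W
candidate 2: n = (3, 2, -3, -1) → π⊥ ≈ (+0.87868, +3.70711); max(|x|,|y|,|x±y|/√2) = 3.70711 > 0.8 ⇒ ∉ W
candidate 3: n = (0, 3, -1, -3) → π⊥ ≈ (-4.24264, +1.00000); max(|x|,|y|,|x±y|/√2) = 4.24264 > 0.8 ⇒ ∉ W
candidate 4: n = (-1, -1, 0, 1) → π⊥ ≈ (+0.41421, +0.00000); max(|x|,|y|,|x±y|/√2) = 0.41421 ≤ 0.8 ⇒ ∈ W
candidate 5: n = (0, 0, 1, -1) → π⊥ ≈ (-0.70711, -1.70711); max(|x|,|y|,|x±y|/√2) = 1.70711 > 0.8 ⇒ ∉ W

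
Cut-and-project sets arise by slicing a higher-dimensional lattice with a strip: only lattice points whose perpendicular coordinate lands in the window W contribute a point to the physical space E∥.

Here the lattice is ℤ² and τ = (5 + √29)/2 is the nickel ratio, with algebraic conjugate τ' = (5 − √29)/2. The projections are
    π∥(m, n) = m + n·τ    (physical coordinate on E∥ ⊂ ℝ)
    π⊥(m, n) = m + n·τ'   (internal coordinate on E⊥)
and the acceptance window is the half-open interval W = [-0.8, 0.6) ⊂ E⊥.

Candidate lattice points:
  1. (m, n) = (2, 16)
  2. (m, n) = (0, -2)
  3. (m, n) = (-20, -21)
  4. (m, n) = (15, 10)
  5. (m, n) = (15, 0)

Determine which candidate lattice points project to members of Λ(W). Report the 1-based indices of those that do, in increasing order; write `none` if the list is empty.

Compute τ' = (5−√29)/2 = -0.192582, so π⊥(m,n) = m -0.192582·n.
#1 (2,16): internal coord 2 + (16)·τ' = -1.081318; -1.081318 ∉ [-0.8, 0.6) → out
#2 (0,-2): internal coord 0 + (-2)·τ' = +0.385165; +0.385165 ∈ [-0.8, 0.6) → IN Λ
#3 (-20,-21): internal coord -20 + (-21)·τ' = -15.955770; -15.955770 ∉ [-0.8, 0.6) → out
#4 (15,10): internal coord 15 + (10)·τ' = +13.074176; +13.074176 ∉ [-0.8, 0.6) → out
#5 (15,0): internal coord 15 + (0)·τ' = +15.000000; +15.000000 ∉ [-0.8, 0.6) → out

2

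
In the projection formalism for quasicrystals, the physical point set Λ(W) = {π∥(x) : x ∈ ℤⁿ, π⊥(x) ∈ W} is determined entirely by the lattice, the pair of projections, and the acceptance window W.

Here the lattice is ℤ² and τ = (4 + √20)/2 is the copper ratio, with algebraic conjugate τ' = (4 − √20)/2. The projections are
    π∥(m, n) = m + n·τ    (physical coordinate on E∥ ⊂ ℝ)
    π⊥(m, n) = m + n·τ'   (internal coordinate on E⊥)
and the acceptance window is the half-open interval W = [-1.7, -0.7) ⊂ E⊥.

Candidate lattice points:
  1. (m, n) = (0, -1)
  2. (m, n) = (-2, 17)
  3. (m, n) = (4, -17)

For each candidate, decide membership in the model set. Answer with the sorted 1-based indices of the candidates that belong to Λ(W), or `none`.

none

Numerically τ ≈ 4.23607 and τ' = −1/τ ≈ -0.23607.
[1] lift (0,-1): star map gives 0.23607; window check -1.7 ≤ 0.23607 < -0.7 is false → out
[2] lift (-2,17): star map gives -6.01316; window check -1.7 ≤ -6.01316 < -0.7 is false → out
[3] lift (4,-17): star map gives 8.01316; window check -1.7 ≤ 8.01316 < -0.7 is false → out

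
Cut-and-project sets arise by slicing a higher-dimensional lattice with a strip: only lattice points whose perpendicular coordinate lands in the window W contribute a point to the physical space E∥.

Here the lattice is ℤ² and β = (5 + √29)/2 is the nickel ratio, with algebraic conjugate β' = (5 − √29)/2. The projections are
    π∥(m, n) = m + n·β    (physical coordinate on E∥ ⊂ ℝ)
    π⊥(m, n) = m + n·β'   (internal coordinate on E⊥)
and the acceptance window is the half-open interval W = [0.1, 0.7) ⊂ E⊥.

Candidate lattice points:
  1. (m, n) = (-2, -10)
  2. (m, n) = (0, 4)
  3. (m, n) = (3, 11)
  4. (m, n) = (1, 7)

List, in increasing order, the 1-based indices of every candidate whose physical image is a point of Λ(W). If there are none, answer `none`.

Numerically β ≈ 5.1926 and β' = −1/β ≈ -0.1926.
#1 (-2,-10): internal coord -2 + (-10)·β' = -0.0742; -0.0742 ∉ [0.1, 0.7) → out
#2 (0,4): internal coord 0 + (4)·β' = -0.7703; -0.7703 ∉ [0.1, 0.7) → out
#3 (3,11): internal coord 3 + (11)·β' = +0.8816; +0.8816 ∉ [0.1, 0.7) → out
#4 (1,7): internal coord 1 + (7)·β' = -0.3481; -0.3481 ∉ [0.1, 0.7) → out

none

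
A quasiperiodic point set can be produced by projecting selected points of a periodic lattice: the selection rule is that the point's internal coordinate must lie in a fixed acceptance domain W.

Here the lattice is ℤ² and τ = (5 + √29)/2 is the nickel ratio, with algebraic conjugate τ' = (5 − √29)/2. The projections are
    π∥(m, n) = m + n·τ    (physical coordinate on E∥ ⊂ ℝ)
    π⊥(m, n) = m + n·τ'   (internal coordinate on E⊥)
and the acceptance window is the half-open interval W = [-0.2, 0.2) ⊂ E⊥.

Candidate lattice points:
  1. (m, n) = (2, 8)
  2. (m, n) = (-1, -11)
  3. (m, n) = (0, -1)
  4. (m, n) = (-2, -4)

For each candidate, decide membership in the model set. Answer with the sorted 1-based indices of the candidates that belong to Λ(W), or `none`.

3

Numerically τ ≈ 5.1926 and τ' = −1/τ ≈ -0.1926.
candidate 1: (m,n)=(2,8) → π∥ = 2+8·τ ≈ 43.5407, π⊥ = 2+8·τ' ≈ 0.4593 ∉ [-0.2, 0.2) ⇒ out
candidate 2: (m,n)=(-1,-11) → π∥ = -1-11·τ ≈ -58.1184, π⊥ = -1-11·τ' ≈ 1.1184 ∉ [-0.2, 0.2) ⇒ out
candidate 3: (m,n)=(0,-1) → π∥ = 0-1·τ ≈ -5.1926, π⊥ = 0-1·τ' ≈ 0.1926 ∈ [-0.2, 0.2) ⇒ IN Λ
candidate 4: (m,n)=(-2,-4) → π∥ = -2-4·τ ≈ -22.7703, π⊥ = -2-4·τ' ≈ -1.2297 ∉ [-0.2, 0.2) ⇒ out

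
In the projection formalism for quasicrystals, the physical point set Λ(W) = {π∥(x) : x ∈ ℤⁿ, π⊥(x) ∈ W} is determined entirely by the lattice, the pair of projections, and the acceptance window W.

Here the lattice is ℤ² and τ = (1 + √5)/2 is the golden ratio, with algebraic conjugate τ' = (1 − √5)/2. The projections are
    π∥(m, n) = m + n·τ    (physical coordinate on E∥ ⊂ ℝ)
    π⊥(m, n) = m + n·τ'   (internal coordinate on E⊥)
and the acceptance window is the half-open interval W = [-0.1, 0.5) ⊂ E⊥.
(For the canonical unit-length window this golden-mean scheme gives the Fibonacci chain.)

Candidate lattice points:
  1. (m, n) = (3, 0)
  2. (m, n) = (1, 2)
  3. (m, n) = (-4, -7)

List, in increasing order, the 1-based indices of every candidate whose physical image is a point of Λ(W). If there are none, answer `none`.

3

Numerically τ ≈ 1.61803 and τ' = −1/τ ≈ -0.61803.
#1 (3,0): internal coord 3 + (0)·τ' = +3.00000; +3.00000 ∉ [-0.1, 0.5) → out
#2 (1,2): internal coord 1 + (2)·τ' = -0.23607; -0.23607 ∉ [-0.1, 0.5) → out
#3 (-4,-7): internal coord -4 + (-7)·τ' = +0.32624; +0.32624 ∈ [-0.1, 0.5) → IN Λ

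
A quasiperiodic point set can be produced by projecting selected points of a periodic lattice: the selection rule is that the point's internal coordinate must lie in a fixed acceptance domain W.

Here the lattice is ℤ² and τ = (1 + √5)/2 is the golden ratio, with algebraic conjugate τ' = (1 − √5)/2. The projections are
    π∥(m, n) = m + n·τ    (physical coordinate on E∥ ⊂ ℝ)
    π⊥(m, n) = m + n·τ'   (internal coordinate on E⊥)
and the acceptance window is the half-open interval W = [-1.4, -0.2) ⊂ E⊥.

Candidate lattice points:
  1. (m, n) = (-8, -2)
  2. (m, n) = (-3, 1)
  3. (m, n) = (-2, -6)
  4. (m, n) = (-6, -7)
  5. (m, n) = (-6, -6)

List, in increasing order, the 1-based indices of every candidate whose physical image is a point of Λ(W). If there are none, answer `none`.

none

Compute τ' = (1−√5)/2 = -0.618034, so π⊥(m,n) = m -0.618034·n.
[1] lift (-8,-2): star map gives -6.763932; window check -1.4 ≤ -6.763932 < -0.2 is false → out
[2] lift (-3,1): star map gives -3.618034; window check -1.4 ≤ -3.618034 < -0.2 is false → out
[3] lift (-2,-6): star map gives 1.708204; window check -1.4 ≤ 1.708204 < -0.2 is false → out
[4] lift (-6,-7): star map gives -1.673762; window check -1.4 ≤ -1.673762 < -0.2 is false → out
[5] lift (-6,-6): star map gives -2.291796; window check -1.4 ≤ -2.291796 < -0.2 is false → out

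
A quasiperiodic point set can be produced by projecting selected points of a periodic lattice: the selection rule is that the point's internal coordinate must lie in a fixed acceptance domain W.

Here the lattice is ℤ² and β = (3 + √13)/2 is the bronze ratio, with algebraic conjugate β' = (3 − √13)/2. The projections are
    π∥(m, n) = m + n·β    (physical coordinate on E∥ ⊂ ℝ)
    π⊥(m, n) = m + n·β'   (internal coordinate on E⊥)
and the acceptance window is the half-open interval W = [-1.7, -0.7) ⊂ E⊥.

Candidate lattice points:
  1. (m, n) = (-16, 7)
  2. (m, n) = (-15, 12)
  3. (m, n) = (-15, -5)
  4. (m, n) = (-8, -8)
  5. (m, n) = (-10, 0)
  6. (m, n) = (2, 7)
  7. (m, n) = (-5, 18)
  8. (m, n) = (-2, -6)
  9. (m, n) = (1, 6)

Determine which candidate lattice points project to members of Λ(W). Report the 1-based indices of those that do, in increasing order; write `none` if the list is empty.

9

Compute β' = (3−√13)/2 = -0.3028, so π⊥(m,n) = m -0.3028·n.
candidate 1: (m,n)=(-16,7) → π∥ = -16+7·β ≈ 7.1194, π⊥ = -16+7·β' ≈ -18.1194 ∉ [-1.7, -0.7) ⇒ out
candidate 2: (m,n)=(-15,12) → π∥ = -15+12·β ≈ 24.6333, π⊥ = -15+12·β' ≈ -18.6333 ∉ [-1.7, -0.7) ⇒ out
candidate 3: (m,n)=(-15,-5) → π∥ = -15-5·β ≈ -31.5139, π⊥ = -15-5·β' ≈ -13.4861 ∉ [-1.7, -0.7) ⇒ out
candidate 4: (m,n)=(-8,-8) → π∥ = -8-8·β ≈ -34.4222, π⊥ = -8-8·β' ≈ -5.5778 ∉ [-1.7, -0.7) ⇒ out
candidate 5: (m,n)=(-10,0) → π∥ = -10+0·β ≈ -10.0000, π⊥ = -10+0·β' ≈ -10.0000 ∉ [-1.7, -0.7) ⇒ out
candidate 6: (m,n)=(2,7) → π∥ = 2+7·β ≈ 25.1194, π⊥ = 2+7·β' ≈ -0.1194 ∉ [-1.7, -0.7) ⇒ out
candidate 7: (m,n)=(-5,18) → π∥ = -5+18·β ≈ 54.4500, π⊥ = -5+18·β' ≈ -10.4500 ∉ [-1.7, -0.7) ⇒ out
candidate 8: (m,n)=(-2,-6) → π∥ = -2-6·β ≈ -21.8167, π⊥ = -2-6·β' ≈ -0.1833 ∉ [-1.7, -0.7) ⇒ out
candidate 9: (m,n)=(1,6) → π∥ = 1+6·β ≈ 20.8167, π⊥ = 1+6·β' ≈ -0.8167 ∈ [-1.7, -0.7) ⇒ IN Λ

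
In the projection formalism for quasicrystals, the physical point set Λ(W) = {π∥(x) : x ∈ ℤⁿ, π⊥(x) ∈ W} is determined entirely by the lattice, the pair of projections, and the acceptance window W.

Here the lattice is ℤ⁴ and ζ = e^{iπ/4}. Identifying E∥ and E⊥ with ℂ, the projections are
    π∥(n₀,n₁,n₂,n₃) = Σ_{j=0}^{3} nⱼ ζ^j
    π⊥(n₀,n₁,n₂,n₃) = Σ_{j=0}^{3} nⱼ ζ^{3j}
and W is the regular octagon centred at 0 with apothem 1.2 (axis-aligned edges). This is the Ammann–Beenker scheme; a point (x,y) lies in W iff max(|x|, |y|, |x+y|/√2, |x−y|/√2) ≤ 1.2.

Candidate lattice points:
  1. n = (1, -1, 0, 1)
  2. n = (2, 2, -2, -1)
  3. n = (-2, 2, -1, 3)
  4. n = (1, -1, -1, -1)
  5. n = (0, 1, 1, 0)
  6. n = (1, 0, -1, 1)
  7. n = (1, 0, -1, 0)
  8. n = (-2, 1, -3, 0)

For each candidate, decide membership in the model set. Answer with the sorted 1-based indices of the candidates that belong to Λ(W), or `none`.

4, 5

With ζ = e^{iπ/4} the internal vectors are ζ^0,ζ^3,ζ^6,ζ^9.
#1 (1, -1, 0, 1): internal (2.41421, 0.00000); octagon support 2.41421 vs apothem 1.2 → ∉ W
#2 (2, 2, -2, -1): internal (-0.12132, 2.70711); octagon support 2.70711 vs apothem 1.2 → ∉ W
#3 (-2, 2, -1, 3): internal (-1.29289, 4.53553); octagon support 4.53553 vs apothem 1.2 → ∉ W
#4 (1, -1, -1, -1): internal (1.00000, -0.41421); octagon support 1.00000 vs apothem 1.2 → ∈ W
#5 (0, 1, 1, 0): internal (-0.70711, -0.29289); octagon support 0.70711 vs apothem 1.2 → ∈ W
#6 (1, 0, -1, 1): internal (1.70711, 1.70711); octagon support 2.41421 vs apothem 1.2 → ∉ W
#7 (1, 0, -1, 0): internal (1.00000, 1.00000); octagon support 1.41421 vs apothem 1.2 → ∉ W
#8 (-2, 1, -3, 0): internal (-2.70711, 3.70711); octagon support 4.53553 vs apothem 1.2 → ∉ W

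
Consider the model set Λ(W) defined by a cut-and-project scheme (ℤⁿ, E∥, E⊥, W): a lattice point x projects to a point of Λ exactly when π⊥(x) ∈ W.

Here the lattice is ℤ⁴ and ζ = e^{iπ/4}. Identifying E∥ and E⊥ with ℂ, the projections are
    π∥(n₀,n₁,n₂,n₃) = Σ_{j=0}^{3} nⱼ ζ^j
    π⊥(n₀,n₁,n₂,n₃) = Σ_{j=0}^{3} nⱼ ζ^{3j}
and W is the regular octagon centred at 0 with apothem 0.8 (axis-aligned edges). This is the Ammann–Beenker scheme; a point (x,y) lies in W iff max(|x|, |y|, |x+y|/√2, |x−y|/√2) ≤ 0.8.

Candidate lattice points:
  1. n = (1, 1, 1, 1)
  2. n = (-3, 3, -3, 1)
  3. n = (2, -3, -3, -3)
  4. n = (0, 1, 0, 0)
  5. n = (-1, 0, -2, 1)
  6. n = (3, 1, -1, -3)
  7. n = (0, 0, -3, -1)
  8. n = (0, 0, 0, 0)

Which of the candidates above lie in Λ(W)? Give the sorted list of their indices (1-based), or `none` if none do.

With ζ = e^{iπ/4} the internal vectors are ζ^0,ζ^3,ζ^6,ζ^9.
candidate 1: n = (1, 1, 1, 1) → π⊥ ≈ (+1.000000, +0.414214); max(|x|,|y|,|x±y|/√2) = 1.000000 > 0.8 ⇒ ∉ W
candidate 2: n = (-3, 3, -3, 1) → π⊥ ≈ (-4.414214, +5.828427); max(|x|,|y|,|x±y|/√2) = 7.242641 > 0.8 ⇒ ∉ W
candidate 3: n = (2, -3, -3, -3) → π⊥ ≈ (+2.000000, -1.242641); max(|x|,|y|,|x±y|/√2) = 2.292893 > 0.8 ⇒ ∉ W
candidate 4: n = (0, 1, 0, 0) → π⊥ ≈ (-0.707107, +0.707107); max(|x|,|y|,|x±y|/√2) = 1.000000 > 0.8 ⇒ ∉ W
candidate 5: n = (-1, 0, -2, 1) → π⊥ ≈ (-0.292893, +2.707107); max(|x|,|y|,|x±y|/√2) = 2.707107 > 0.8 ⇒ ∉ W
candidate 6: n = (3, 1, -1, -3) → π⊥ ≈ (+0.171573, -0.414214); max(|x|,|y|,|x±y|/√2) = 0.414214 ≤ 0.8 ⇒ ∈ W
candidate 7: n = (0, 0, -3, -1) → π⊥ ≈ (-0.707107, +2.292893); max(|x|,|y|,|x±y|/√2) = 2.292893 > 0.8 ⇒ ∉ W
candidate 8: n = (0, 0, 0, 0) → π⊥ ≈ (+0.000000, +0.000000); max(|x|,|y|,|x±y|/√2) = 0.000000 ≤ 0.8 ⇒ ∈ W

6, 8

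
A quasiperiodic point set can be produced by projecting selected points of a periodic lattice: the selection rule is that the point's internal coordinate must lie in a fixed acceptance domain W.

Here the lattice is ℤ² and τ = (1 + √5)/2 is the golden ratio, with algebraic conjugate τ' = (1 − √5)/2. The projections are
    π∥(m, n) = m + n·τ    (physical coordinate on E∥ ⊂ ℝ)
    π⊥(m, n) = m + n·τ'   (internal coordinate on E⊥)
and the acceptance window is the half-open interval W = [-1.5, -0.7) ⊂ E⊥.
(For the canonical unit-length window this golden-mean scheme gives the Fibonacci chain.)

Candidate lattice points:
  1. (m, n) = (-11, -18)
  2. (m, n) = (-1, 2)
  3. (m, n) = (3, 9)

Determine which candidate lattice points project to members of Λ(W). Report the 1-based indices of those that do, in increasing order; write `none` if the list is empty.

none

Compute τ' = (1−√5)/2 = -0.61803, so π⊥(m,n) = m -0.61803·n.
[1] lift (-11,-18): star map gives 0.12461; window check -1.5 ≤ 0.12461 < -0.7 is false → out
[2] lift (-1,2): star map gives -2.23607; window check -1.5 ≤ -2.23607 < -0.7 is false → out
[3] lift (3,9): star map gives -2.56231; window check -1.5 ≤ -2.56231 < -0.7 is false → out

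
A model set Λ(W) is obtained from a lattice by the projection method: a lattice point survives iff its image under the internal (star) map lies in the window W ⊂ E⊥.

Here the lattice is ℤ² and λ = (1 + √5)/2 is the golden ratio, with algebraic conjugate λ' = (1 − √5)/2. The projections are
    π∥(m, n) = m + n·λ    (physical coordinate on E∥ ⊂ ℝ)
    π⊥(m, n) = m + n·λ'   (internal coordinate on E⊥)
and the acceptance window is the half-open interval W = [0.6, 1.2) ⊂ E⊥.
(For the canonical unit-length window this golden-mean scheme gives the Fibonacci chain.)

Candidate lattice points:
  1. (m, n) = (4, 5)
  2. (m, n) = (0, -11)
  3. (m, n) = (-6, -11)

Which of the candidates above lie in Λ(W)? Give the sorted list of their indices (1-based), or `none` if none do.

1, 3

Numerically λ ≈ 1.6180 and λ' = −1/λ ≈ -0.6180.
candidate 1: (m,n)=(4,5) → π∥ = 4+5·λ ≈ 12.0902, π⊥ = 4+5·λ' ≈ 0.9098 ∈ [0.6, 1.2) ⇒ IN Λ
candidate 2: (m,n)=(0,-11) → π∥ = 0-11·λ ≈ -17.7984, π⊥ = 0-11·λ' ≈ 6.7984 ∉ [0.6, 1.2) ⇒ out
candidate 3: (m,n)=(-6,-11) → π∥ = -6-11·λ ≈ -23.7984, π⊥ = -6-11·λ' ≈ 0.7984 ∈ [0.6, 1.2) ⇒ IN Λ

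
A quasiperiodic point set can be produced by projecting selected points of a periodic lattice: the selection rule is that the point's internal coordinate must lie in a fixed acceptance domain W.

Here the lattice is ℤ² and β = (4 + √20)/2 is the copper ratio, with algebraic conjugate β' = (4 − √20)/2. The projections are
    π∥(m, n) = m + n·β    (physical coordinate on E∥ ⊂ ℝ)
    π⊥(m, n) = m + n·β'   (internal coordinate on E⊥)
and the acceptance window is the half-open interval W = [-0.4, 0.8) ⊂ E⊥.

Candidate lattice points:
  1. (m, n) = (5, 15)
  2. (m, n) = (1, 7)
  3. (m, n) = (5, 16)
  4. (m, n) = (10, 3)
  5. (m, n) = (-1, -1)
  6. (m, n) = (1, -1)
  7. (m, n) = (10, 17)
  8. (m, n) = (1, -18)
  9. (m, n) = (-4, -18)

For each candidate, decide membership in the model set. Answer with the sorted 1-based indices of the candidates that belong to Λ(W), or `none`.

β' = (4−√20)/2 ≈ -0.236068.
candidate 1: (m,n)=(5,15) → π∥ = 5+15·β ≈ 68.541020, π⊥ = 5+15·β' ≈ 1.458980 ∉ [-0.4, 0.8) ⇒ out
candidate 2: (m,n)=(1,7) → π∥ = 1+7·β ≈ 30.652476, π⊥ = 1+7·β' ≈ -0.652476 ∉ [-0.4, 0.8) ⇒ out
candidate 3: (m,n)=(5,16) → π∥ = 5+16·β ≈ 72.777088, π⊥ = 5+16·β' ≈ 1.222912 ∉ [-0.4, 0.8) ⇒ out
candidate 4: (m,n)=(10,3) → π∥ = 10+3·β ≈ 22.708204, π⊥ = 10+3·β' ≈ 9.291796 ∉ [-0.4, 0.8) ⇒ out
candidate 5: (m,n)=(-1,-1) → π∥ = -1-1·β ≈ -5.236068, π⊥ = -1-1·β' ≈ -0.763932 ∉ [-0.4, 0.8) ⇒ out
candidate 6: (m,n)=(1,-1) → π∥ = 1-1·β ≈ -3.236068, π⊥ = 1-1·β' ≈ 1.236068 ∉ [-0.4, 0.8) ⇒ out
candidate 7: (m,n)=(10,17) → π∥ = 10+17·β ≈ 82.013156, π⊥ = 10+17·β' ≈ 5.986844 ∉ [-0.4, 0.8) ⇒ out
candidate 8: (m,n)=(1,-18) → π∥ = 1-18·β ≈ -75.249224, π⊥ = 1-18·β' ≈ 5.249224 ∉ [-0.4, 0.8) ⇒ out
candidate 9: (m,n)=(-4,-18) → π∥ = -4-18·β ≈ -80.249224, π⊥ = -4-18·β' ≈ 0.249224 ∈ [-0.4, 0.8) ⇒ IN Λ

9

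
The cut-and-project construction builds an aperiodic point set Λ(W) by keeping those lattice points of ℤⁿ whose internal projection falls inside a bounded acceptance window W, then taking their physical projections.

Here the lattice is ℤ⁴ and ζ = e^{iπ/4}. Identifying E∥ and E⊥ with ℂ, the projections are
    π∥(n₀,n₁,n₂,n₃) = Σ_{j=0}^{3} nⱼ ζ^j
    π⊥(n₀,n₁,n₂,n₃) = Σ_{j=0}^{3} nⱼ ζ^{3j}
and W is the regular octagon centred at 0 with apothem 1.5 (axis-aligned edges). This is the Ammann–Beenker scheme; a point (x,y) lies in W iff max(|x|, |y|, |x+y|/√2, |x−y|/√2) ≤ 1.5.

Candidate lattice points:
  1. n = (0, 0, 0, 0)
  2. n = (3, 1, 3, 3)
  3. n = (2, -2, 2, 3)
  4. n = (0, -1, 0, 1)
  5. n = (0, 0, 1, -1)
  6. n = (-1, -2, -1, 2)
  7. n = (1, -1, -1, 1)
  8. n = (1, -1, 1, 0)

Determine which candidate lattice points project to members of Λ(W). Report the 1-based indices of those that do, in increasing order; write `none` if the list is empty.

1, 4

π⊥(n) = n₀ + n₁ζ³ + n₂ζ⁶ + n₃ζ⁹ where ζ = e^{iπ/4}.
candidate 1: n = (0, 0, 0, 0) → π⊥ ≈ (+0.0000, +0.0000); max(|x|,|y|,|x±y|/√2) = 0.0000 ≤ 1.5 ⇒ ∈ W
candidate 2: n = (3, 1, 3, 3) → π⊥ ≈ (+4.4142, -0.1716); max(|x|,|y|,|x±y|/√2) = 4.4142 > 1.5 ⇒ ∉ W
candidate 3: n = (2, -2, 2, 3) → π⊥ ≈ (+5.5355, -1.2929); max(|x|,|y|,|x±y|/√2) = 5.5355 > 1.5 ⇒ ∉ W
candidate 4: n = (0, -1, 0, 1) → π⊥ ≈ (+1.4142, +0.0000); max(|x|,|y|,|x±y|/√2) = 1.4142 ≤ 1.5 ⇒ ∈ W
candidate 5: n = (0, 0, 1, -1) → π⊥ ≈ (-0.7071, -1.7071); max(|x|,|y|,|x±y|/√2) = 1.7071 > 1.5 ⇒ ∉ W
candidate 6: n = (-1, -2, -1, 2) → π⊥ ≈ (+1.8284, +1.0000); max(|x|,|y|,|x±y|/√2) = 2.0000 > 1.5 ⇒ ∉ W
candidate 7: n = (1, -1, -1, 1) → π⊥ ≈ (+2.4142, +1.0000); max(|x|,|y|,|x±y|/√2) = 2.4142 > 1.5 ⇒ ∉ W
candidate 8: n = (1, -1, 1, 0) → π⊥ ≈ (+1.7071, -1.7071); max(|x|,|y|,|x±y|/√2) = 2.4142 > 1.5 ⇒ ∉ W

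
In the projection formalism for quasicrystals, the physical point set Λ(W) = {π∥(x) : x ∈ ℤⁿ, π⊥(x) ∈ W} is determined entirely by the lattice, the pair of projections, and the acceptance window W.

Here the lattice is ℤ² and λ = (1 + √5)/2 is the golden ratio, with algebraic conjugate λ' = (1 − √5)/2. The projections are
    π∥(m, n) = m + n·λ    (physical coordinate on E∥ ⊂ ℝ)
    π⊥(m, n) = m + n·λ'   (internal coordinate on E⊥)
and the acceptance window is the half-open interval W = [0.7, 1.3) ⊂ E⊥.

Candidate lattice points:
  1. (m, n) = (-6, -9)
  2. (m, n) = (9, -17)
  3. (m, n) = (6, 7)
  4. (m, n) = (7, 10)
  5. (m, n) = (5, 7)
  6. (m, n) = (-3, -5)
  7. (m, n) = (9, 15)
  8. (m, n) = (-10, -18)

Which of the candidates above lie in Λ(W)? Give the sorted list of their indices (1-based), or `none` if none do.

λ' = (1−√5)/2 ≈ -0.61803.
[1] lift (-6,-9): star map gives -0.43769; window check 0.7 ≤ -0.43769 < 1.3 is false → out
[2] lift (9,-17): star map gives 19.50658; window check 0.7 ≤ 19.50658 < 1.3 is false → out
[3] lift (6,7): star map gives 1.67376; window check 0.7 ≤ 1.67376 < 1.3 is false → out
[4] lift (7,10): star map gives 0.81966; window check 0.7 ≤ 0.81966 < 1.3 is true → IN Λ
[5] lift (5,7): star map gives 0.67376; window check 0.7 ≤ 0.67376 < 1.3 is false → out
[6] lift (-3,-5): star map gives 0.09017; window check 0.7 ≤ 0.09017 < 1.3 is false → out
[7] lift (9,15): star map gives -0.27051; window check 0.7 ≤ -0.27051 < 1.3 is false → out
[8] lift (-10,-18): star map gives 1.12461; window check 0.7 ≤ 1.12461 < 1.3 is true → IN Λ

4, 8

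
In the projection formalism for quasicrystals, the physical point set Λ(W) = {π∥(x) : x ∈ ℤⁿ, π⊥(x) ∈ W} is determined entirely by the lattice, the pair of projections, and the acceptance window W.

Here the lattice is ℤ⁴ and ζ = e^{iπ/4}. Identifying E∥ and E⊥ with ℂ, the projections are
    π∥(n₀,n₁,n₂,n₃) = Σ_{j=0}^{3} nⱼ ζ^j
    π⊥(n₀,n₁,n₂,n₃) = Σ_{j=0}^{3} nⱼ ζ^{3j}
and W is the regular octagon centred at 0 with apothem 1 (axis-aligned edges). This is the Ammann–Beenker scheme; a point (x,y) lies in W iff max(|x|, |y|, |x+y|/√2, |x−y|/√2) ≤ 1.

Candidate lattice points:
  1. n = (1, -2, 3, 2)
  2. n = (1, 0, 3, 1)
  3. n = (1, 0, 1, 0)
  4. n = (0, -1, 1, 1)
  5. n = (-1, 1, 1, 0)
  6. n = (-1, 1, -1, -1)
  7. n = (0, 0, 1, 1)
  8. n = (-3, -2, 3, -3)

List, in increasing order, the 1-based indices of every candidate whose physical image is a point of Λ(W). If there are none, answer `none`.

With ζ = e^{iπ/4} the internal vectors are ζ^0,ζ^3,ζ^6,ζ^9.
#1 (1, -2, 3, 2): internal (3.8284, -3.0000); octagon support 4.8284 vs apothem 1 → ∉ W
#2 (1, 0, 3, 1): internal (1.7071, -2.2929); octagon support 2.8284 vs apothem 1 → ∉ W
#3 (1, 0, 1, 0): internal (1.0000, -1.0000); octagon support 1.4142 vs apothem 1 → ∉ W
#4 (0, -1, 1, 1): internal (1.4142, -1.0000); octagon support 1.7071 vs apothem 1 → ∉ W
#5 (-1, 1, 1, 0): internal (-1.7071, -0.2929); octagon support 1.7071 vs apothem 1 → ∉ W
#6 (-1, 1, -1, -1): internal (-2.4142, 1.0000); octagon support 2.4142 vs apothem 1 → ∉ W
#7 (0, 0, 1, 1): internal (0.7071, -0.2929); octagon support 0.7071 vs apothem 1 → ∈ W
#8 (-3, -2, 3, -3): internal (-3.7071, -6.5355); octagon support 7.2426 vs apothem 1 → ∉ W

7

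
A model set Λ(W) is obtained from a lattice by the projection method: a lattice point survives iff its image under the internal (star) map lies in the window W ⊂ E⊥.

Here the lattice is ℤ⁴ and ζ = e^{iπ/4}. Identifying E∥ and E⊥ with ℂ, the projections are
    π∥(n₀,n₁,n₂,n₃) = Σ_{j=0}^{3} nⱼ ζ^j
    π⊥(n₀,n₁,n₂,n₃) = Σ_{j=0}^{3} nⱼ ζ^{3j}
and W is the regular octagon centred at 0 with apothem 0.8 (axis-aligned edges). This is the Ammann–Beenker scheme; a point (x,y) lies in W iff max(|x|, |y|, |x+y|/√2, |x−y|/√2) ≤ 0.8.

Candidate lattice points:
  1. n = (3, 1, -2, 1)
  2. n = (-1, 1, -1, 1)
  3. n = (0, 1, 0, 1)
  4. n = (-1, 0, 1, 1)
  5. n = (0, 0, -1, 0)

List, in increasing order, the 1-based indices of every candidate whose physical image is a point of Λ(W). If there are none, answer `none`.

4

Internal map: ζ^{3j} for j=0..3 gives (1,0), (−√2/2,√2/2), (0,−1), (√2/2,√2/2).
#1 (3, 1, -2, 1): internal (3.00000, 3.41421); octagon support 4.53553 vs apothem 0.8 → ∉ W
#2 (-1, 1, -1, 1): internal (-1.00000, 2.41421); octagon support 2.41421 vs apothem 0.8 → ∉ W
#3 (0, 1, 0, 1): internal (0.00000, 1.41421); octagon support 1.41421 vs apothem 0.8 → ∉ W
#4 (-1, 0, 1, 1): internal (-0.29289, -0.29289); octagon support 0.41421 vs apothem 0.8 → ∈ W
#5 (0, 0, -1, 0): internal (0.00000, 1.00000); octagon support 1.00000 vs apothem 0.8 → ∉ W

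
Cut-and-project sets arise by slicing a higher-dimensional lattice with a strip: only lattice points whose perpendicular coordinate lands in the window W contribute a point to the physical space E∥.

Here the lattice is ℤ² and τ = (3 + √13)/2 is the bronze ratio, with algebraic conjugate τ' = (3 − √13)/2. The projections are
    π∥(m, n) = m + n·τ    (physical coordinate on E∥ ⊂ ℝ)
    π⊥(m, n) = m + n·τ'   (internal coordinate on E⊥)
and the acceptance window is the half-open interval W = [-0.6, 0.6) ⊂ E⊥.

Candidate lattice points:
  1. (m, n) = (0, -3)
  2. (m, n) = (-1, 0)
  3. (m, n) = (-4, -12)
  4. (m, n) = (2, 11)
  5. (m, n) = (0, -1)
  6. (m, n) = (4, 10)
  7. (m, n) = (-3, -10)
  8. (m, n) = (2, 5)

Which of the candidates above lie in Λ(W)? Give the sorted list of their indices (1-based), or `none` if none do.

3, 5, 7, 8

τ' = (3−√13)/2 ≈ -0.30278.
candidate 1: (m,n)=(0,-3) → π∥ = 0-3·τ ≈ -9.90833, π⊥ = 0-3·τ' ≈ 0.90833 ∉ [-0.6, 0.6) ⇒ out
candidate 2: (m,n)=(-1,0) → π∥ = -1+0·τ ≈ -1.00000, π⊥ = -1+0·τ' ≈ -1.00000 ∉ [-0.6, 0.6) ⇒ out
candidate 3: (m,n)=(-4,-12) → π∥ = -4-12·τ ≈ -43.63331, π⊥ = -4-12·τ' ≈ -0.36669 ∈ [-0.6, 0.6) ⇒ IN Λ
candidate 4: (m,n)=(2,11) → π∥ = 2+11·τ ≈ 38.33053, π⊥ = 2+11·τ' ≈ -1.33053 ∉ [-0.6, 0.6) ⇒ out
candidate 5: (m,n)=(0,-1) → π∥ = 0-1·τ ≈ -3.30278, π⊥ = 0-1·τ' ≈ 0.30278 ∈ [-0.6, 0.6) ⇒ IN Λ
candidate 6: (m,n)=(4,10) → π∥ = 4+10·τ ≈ 37.02776, π⊥ = 4+10·τ' ≈ 0.97224 ∉ [-0.6, 0.6) ⇒ out
candidate 7: (m,n)=(-3,-10) → π∥ = -3-10·τ ≈ -36.02776, π⊥ = -3-10·τ' ≈ 0.02776 ∈ [-0.6, 0.6) ⇒ IN Λ
candidate 8: (m,n)=(2,5) → π∥ = 2+5·τ ≈ 18.51388, π⊥ = 2+5·τ' ≈ 0.48612 ∈ [-0.6, 0.6) ⇒ IN Λ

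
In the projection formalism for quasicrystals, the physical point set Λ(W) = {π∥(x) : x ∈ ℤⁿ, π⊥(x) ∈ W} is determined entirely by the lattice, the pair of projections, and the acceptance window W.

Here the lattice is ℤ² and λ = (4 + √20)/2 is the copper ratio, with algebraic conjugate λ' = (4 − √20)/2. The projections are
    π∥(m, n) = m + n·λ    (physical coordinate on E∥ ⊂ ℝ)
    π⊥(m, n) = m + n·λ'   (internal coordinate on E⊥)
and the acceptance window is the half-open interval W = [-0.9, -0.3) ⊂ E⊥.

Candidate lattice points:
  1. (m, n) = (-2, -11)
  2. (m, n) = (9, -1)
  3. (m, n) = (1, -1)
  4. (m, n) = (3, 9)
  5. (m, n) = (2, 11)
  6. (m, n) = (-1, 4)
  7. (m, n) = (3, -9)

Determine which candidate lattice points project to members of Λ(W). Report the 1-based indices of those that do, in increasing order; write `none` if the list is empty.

Compute λ' = (4−√20)/2 = -0.2361, so π⊥(m,n) = m -0.2361·n.
candidate 1: (m,n)=(-2,-11) → π∥ = -2-11·λ ≈ -48.5967, π⊥ = -2-11·λ' ≈ 0.5967 ∉ [-0.9, -0.3) ⇒ out
candidate 2: (m,n)=(9,-1) → π∥ = 9-1·λ ≈ 4.7639, π⊥ = 9-1·λ' ≈ 9.2361 ∉ [-0.9, -0.3) ⇒ out
candidate 3: (m,n)=(1,-1) → π∥ = 1-1·λ ≈ -3.2361, π⊥ = 1-1·λ' ≈ 1.2361 ∉ [-0.9, -0.3) ⇒ out
candidate 4: (m,n)=(3,9) → π∥ = 3+9·λ ≈ 41.1246, π⊥ = 3+9·λ' ≈ 0.8754 ∉ [-0.9, -0.3) ⇒ out
candidate 5: (m,n)=(2,11) → π∥ = 2+11·λ ≈ 48.5967, π⊥ = 2+11·λ' ≈ -0.5967 ∈ [-0.9, -0.3) ⇒ IN Λ
candidate 6: (m,n)=(-1,4) → π∥ = -1+4·λ ≈ 15.9443, π⊥ = -1+4·λ' ≈ -1.9443 ∉ [-0.9, -0.3) ⇒ out
candidate 7: (m,n)=(3,-9) → π∥ = 3-9·λ ≈ -35.1246, π⊥ = 3-9·λ' ≈ 5.1246 ∉ [-0.9, -0.3) ⇒ out

5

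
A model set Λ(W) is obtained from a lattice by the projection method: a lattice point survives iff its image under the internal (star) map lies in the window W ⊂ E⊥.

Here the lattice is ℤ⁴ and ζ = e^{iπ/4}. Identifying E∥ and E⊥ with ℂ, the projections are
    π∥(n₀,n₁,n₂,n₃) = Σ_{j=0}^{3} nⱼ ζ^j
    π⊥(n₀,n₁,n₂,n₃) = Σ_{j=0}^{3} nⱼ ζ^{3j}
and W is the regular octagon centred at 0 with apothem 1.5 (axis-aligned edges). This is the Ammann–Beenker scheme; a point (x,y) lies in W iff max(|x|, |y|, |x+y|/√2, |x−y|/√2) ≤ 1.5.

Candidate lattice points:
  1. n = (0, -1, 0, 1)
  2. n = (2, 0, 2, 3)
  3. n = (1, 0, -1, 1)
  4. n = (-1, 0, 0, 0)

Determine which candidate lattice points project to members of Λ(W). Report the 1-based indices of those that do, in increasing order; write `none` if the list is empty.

π⊥(n) = n₀ + n₁ζ³ + n₂ζ⁶ + n₃ζ⁹ where ζ = e^{iπ/4}.
candidate 1: n = (0, -1, 0, 1) → π⊥ ≈ (+1.4142, +0.0000); max(|x|,|y|,|x±y|/√2) = 1.4142 ≤ 1.5 ⇒ ∈ W
candidate 2: n = (2, 0, 2, 3) → π⊥ ≈ (+4.1213, +0.1213); max(|x|,|y|,|x±y|/√2) = 4.1213 > 1.5 ⇒ ∉ W
candidate 3: n = (1, 0, -1, 1) → π⊥ ≈ (+1.7071, +1.7071); max(|x|,|y|,|x±y|/√2) = 2.4142 > 1.5 ⇒ ∉ W
candidate 4: n = (-1, 0, 0, 0) → π⊥ ≈ (-1.0000, +0.0000); max(|x|,|y|,|x±y|/√2) = 1.0000 ≤ 1.5 ⇒ ∈ W

1, 4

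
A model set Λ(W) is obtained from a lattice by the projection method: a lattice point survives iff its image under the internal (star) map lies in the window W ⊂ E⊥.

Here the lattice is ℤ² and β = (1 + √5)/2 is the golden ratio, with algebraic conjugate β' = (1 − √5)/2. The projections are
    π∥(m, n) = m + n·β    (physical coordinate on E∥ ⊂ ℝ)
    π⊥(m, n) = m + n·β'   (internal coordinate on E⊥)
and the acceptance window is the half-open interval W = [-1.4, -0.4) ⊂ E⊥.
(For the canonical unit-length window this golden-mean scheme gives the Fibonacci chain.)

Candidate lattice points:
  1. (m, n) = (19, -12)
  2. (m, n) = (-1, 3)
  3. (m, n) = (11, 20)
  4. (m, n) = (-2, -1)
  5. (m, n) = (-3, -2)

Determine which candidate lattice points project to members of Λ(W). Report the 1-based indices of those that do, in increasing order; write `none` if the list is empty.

3, 4

Numerically β ≈ 1.61803 and β' = −1/β ≈ -0.61803.
[1] lift (19,-12): star map gives 26.41641; window check -1.4 ≤ 26.41641 < -0.4 is false → out
[2] lift (-1,3): star map gives -2.85410; window check -1.4 ≤ -2.85410 < -0.4 is false → out
[3] lift (11,20): star map gives -1.36068; window check -1.4 ≤ -1.36068 < -0.4 is true → IN Λ
[4] lift (-2,-1): star map gives -1.38197; window check -1.4 ≤ -1.38197 < -0.4 is true → IN Λ
[5] lift (-3,-2): star map gives -1.76393; window check -1.4 ≤ -1.76393 < -0.4 is false → out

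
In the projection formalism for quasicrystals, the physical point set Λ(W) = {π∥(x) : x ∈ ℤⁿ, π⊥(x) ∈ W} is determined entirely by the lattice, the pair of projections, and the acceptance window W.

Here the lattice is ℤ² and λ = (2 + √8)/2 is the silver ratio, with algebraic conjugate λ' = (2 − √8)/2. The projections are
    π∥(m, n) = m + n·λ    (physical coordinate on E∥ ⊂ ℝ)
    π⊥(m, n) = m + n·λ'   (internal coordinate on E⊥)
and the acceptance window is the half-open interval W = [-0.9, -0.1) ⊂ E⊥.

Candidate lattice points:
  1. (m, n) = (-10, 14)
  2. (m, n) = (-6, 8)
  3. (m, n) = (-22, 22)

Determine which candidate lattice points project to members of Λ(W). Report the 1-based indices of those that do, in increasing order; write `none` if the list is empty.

none

λ' = (2−√8)/2 ≈ -0.414214.
#1 (-10,14): internal coord -10 + (14)·λ' = -15.798990; -15.798990 ∉ [-0.9, -0.1) → out
#2 (-6,8): internal coord -6 + (8)·λ' = -9.313708; -9.313708 ∉ [-0.9, -0.1) → out
#3 (-22,22): internal coord -22 + (22)·λ' = -31.112698; -31.112698 ∉ [-0.9, -0.1) → out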